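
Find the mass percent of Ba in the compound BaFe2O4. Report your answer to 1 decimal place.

Molar mass = 1(137.33) + 2(55.85) + 4(16.00) = 313.030 g/mol
Mass of Ba per mole = 1 × 137.33 = 137.330 g
% Ba = 137.330 / 313.030 × 100 = 43.9%

43.9%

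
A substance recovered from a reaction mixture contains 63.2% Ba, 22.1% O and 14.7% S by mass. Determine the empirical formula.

BaO3S

Assume 100 g: 63.2 g Ba, 22.1 g O, 14.7 g S.
Ba: 63.2 g ÷ 137.33 g/mol = 0.4602 mol
O: 22.1 g ÷ 16.00 g/mol = 1.381 mol
S: 14.7 g ÷ 32.07 g/mol = 0.4584 mol
Divide by the smallest (0.4584 mol S): Ba 1.004, O 3.013, S 1.000
Ratio ≈ 1:3:1, so the empirical formula is BaO3S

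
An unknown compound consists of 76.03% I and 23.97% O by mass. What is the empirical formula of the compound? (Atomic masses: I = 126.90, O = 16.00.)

I2O5

Assume 100 g: 76.03 g I, 23.97 g O.
n(I) = 76.03/126.90 = 0.5991, n(O) = 23.97/16.00 = 1.498
Smallest is I at 0.5991 mol; normalising gives I 1.000, O 2.500
Multiply by 2: I 2.00, O 5.00 → I2O5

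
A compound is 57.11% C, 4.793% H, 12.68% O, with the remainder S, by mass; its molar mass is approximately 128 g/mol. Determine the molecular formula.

Assume 100 g: 57.11 g C, 4.793 g H, 12.68 g O, 25.417 g S.
n(C) = 57.11/12.01 = 4.755, n(H) = 4.793/1.008 = 4.755, n(O) = 12.68/16.00 = 0.7925, n(S) = 25.417/32.07 = 0.7925
Smallest is O at 0.7925 mol; normalising gives C 6.000, H 6.000, O 1.000, S 1.000
Ratio ≈ 6:6:1:1, so the empirical formula is C6H6OS
Empirical-formula mass = 126.18 g/mol
n = 128 / 126.18 = 1.01 ≈ 1
Molecular formula = empirical formula = C6H6OS

C6H6OS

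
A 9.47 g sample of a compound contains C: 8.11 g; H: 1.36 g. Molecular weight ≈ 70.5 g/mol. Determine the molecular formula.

C5H10

n(C) = 8.11/12.01 = 0.6753, n(H) = 1.36/1.008 = 1.349
Divide by the smallest (0.6753 mol C): C 1.000, H 1.998
→ CH2
Empirical-formula mass = 14.03 g/mol
n = 70.5 / 14.03 = 5.03 ≈ 5
Molecular formula = (CH2)×5 = C5H10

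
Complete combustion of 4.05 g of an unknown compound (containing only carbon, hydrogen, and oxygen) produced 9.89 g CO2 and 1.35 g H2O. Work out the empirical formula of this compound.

mol C = 9.89 / 44.01 = 0.2247; mass C = 0.2247 × 12.01 = 2.699 g
mol H = 2 × (1.35 / 18.02) = 0.1498; mass H = 0.1498 × 1.008 = 0.1510 g
mass O = 4.05 − (2.850) = 1.200 g → mol O = 0.07500
Divide by the smallest (0.075 mol O): C 2.996, H 1.998, O 1.000
≈ 3:2:1 → C3H2O

C3H2O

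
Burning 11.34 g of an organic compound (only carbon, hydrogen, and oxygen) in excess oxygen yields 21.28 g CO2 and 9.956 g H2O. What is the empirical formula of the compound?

mol C = 21.28 / 44.01 = 0.4835; mass C = 0.4835 × 12.01 = 5.807 g
mol H = 2 × (9.956 / 18.02) = 1.105; mass H = 1.105 × 1.008 = 1.114 g
mass O = 11.34 − (6.921) = 4.419 g → mol O = 0.2762
Divide by the smallest (0.2762 mol O): C 1.751, H 4.001, O 1.000
Multiply by 4: C 7.00, H 16.00, O 4.00 → C7H16O4

C7H16O4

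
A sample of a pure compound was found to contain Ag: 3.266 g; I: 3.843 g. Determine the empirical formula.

Moles — Ag: 3.266 / 107.87 = 0.03028 mol; I: 3.843 / 126.90 = 0.03028 mol
Divide by the smallest (0.03028 mol Ag): Ag 1.000, I 1.000
Ratio ≈ 1:1, so the empirical formula is AgI

AgI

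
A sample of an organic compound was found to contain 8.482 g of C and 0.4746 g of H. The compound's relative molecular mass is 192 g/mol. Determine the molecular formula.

C15H10

n(C) = 8.482/12.01 = 0.7062, n(H) = 0.4746/1.008 = 0.4708
Ratios (÷ 0.4708): C 1.500, H 1.000
Scaling by 2: C 3.00, H 2.00 → C3H2
Empirical-formula mass = 38.05 g/mol
n = 192 / 38.05 = 5.05 ≈ 5
Molecular formula = (C3H2)×5 = C15H10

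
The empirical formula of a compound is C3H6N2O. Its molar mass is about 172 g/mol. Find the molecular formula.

Empirical-formula mass = 86.10 g/mol
n = 172 / 86.10 = 2.00 ≈ 2
Molecular formula = (C3H6N2O)2 = C6H12N4O2

C6H12N4O2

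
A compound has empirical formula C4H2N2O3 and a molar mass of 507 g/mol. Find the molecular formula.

Empirical-formula mass = 126.08 g/mol
n = 507 / 126.08 = 4.02 ≈ 4
Molecular formula = (C4H2N2O3)4 = C16H8N8O12

C16H8N8O12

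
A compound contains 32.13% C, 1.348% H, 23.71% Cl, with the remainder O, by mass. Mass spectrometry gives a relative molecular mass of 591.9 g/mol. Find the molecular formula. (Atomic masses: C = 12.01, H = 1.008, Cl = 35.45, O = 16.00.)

Assume 100 g: 32.13 g C, 1.348 g H, 23.71 g Cl, 42.812 g O.
Moles — C: 32.13 / 12.01 = 2.675 mol; H: 1.348 / 1.008 = 1.337 mol; Cl: 23.71 / 35.45 = 0.6688 mol; O: 42.812 / 16.00 = 2.676 mol
Smallest is Cl at 0.6688 mol; normalising gives C 4.000, H 1.999, Cl 1.000, O 4.001
Ratio ≈ 4:2:1:4, so the empirical formula is C4H2ClO4
Empirical-formula mass = 149.51 g/mol
n = 591.9 / 149.51 = 3.96 ≈ 4
Molecular formula = (C4H2ClO4)×4 = C16H8Cl4O16

C16H8Cl4O16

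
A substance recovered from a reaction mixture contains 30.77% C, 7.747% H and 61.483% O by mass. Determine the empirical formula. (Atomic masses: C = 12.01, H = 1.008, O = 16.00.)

C2H6O3

Assume 100 g: 30.77 g C, 7.747 g H, 61.483 g O.
Moles — C: 30.77 / 12.01 = 2.562 mol; H: 7.747 / 1.008 = 7.686 mol; O: 61.483 / 16.00 = 3.843 mol
Ratios (÷ 2.562): C 1.000, H 3.000, O 1.500
×2: C 2.00, H 6.00, O 3.00 → C2H6O3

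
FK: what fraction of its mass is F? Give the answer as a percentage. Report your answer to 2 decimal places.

Molar mass = 1(19.00) + 1(39.10) = 58.100 g/mol
Mass of F per mole = 1 × 19.00 = 19.000 g
% F = 19.000 / 58.100 × 100 = 32.70%

32.70%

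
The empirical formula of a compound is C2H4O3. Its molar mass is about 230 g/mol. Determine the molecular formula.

C6H12O9

Empirical-formula mass = 76.05 g/mol
n = 230 / 76.05 = 3.02 ≈ 3
Molecular formula = (C2H4O3)3 = C6H12O9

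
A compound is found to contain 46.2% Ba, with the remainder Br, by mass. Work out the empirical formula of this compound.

Assume 100 g: 46.2 g Ba, 53.8 g Br.
Moles — Ba: 46.2 / 137.33 = 0.3364 mol; Br: 53.8 / 79.90 = 0.6733 mol
Ratios (÷ 0.3364): Ba 1.000, Br 2.002
→ BaBr2

BaBr2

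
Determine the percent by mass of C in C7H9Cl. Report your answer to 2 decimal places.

65.38%

Molar mass = 7(12.01) + 9(1.008) + 1(35.45) = 128.592 g/mol
Mass of C per mole = 7 × 12.01 = 84.070 g
% C = 84.070 / 128.592 × 100 = 65.38%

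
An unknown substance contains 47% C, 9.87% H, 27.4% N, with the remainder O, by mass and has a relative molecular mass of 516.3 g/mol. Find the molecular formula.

Assume 100 g: 47 g C, 9.87 g H, 27.4 g N, 15.73 g O.
n(C) = 47/12.01 = 3.913, n(H) = 9.87/1.008 = 9.792, n(N) = 27.4/14.01 = 1.956, n(O) = 15.73/16.00 = 0.9831
Divide by the smallest (0.9831 mol O): C 3.981, H 9.960, N 1.989, O 1.000
→ C4H10N2O
Empirical-formula mass = 102.14 g/mol
n = 516.3 / 102.14 = 5.05 ≈ 5
Molecular formula = (C4H10N2O)×5 = C20H50N10O5

C20H50N10O5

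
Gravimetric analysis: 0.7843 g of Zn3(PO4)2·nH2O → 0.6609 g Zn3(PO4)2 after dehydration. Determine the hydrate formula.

Zn3(PO4)2·4H2O

Mass of water lost = 0.7843 − 0.6609 = 0.1234 g → 0.1234 / 18.02 = 0.006848 mol H2O
Molar mass of Zn3(PO4)2 = 386.08 g/mol → mol Zn3(PO4)2 = 0.6609 / 386.08 = 0.001712
n = 0.006848 / 0.001712 = 4.00 ≈ 4 → Zn3(PO4)2·4H2O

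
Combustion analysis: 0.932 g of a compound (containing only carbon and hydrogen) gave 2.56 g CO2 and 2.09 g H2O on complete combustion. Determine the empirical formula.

mol C = 2.56 / 44.01 = 0.05817; mass C = 0.05817 × 12.01 = 0.6986 g
mol H = 2 × (2.09 / 18.02) = 0.2320; mass H = 0.2320 × 1.008 = 0.2338 g
Divide by the smallest (0.05817 mol C): C 1.000, H 3.988
→ CH4

CH4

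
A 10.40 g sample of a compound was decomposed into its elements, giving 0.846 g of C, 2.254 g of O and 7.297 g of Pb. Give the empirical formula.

C2O4Pb

Moles — C: 0.846 / 12.01 = 0.07044 mol; O: 2.254 / 16.00 = 0.1409 mol; Pb: 7.297 / 207.2 = 0.03522 mol
Ratios (÷ 0.03522): C 2.000, O 4.000, Pb 1.000
≈ 2:4:1 → C2O4Pb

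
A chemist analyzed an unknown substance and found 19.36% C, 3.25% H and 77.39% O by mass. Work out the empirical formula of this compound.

Assume 100 g: 19.36 g C, 3.25 g H, 77.39 g O.
n(C) = 19.36/12.01 = 1.612, n(H) = 3.25/1.008 = 3.224, n(O) = 77.39/16.00 = 4.837
Smallest is C at 1.612 mol; normalising gives C 1.000, H 2.000, O 3.001
→ CH2O3

CH2O3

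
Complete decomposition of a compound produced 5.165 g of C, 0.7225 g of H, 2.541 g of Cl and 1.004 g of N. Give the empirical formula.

C6H10ClN

Moles — C: 5.165 / 12.01 = 0.4301 mol; H: 0.7225 / 1.008 = 0.7168 mol; Cl: 2.541 / 35.45 = 0.07168 mol; N: 1.004 / 14.01 = 0.07166 mol
Divide by the smallest (0.07166 mol N): C 6.001, H 10.002, Cl 1.000, N 1.000
Ratio ≈ 6:10:1:1, so the empirical formula is C6H10ClN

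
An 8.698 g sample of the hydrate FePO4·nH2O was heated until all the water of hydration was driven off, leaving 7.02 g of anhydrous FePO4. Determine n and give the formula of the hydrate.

FePO4·2H2O

Mass of water lost = 8.698 − 7.02 = 1.678 g → 1.678 / 18.02 = 0.09312 mol H2O
Molar mass of FePO4 = 150.82 g/mol → mol FePO4 = 7.02 / 150.82 = 0.04655
n = 0.09312 / 0.04655 = 2.00 ≈ 2 → FePO4·2H2O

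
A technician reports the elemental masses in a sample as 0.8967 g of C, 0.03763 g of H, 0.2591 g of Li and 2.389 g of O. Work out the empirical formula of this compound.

n(C) = 0.8967/12.01 = 0.07466, n(H) = 0.03763/1.008 = 0.03733, n(Li) = 0.2591/6.94 = 0.03733, n(O) = 2.389/16.00 = 0.1493
Divide by the smallest (0.03733 mol H): C 2.000, H 1.000, Li 1.000, O 4.000
≈ 2:1:1:4 → C2HLiO4

C2HLiO4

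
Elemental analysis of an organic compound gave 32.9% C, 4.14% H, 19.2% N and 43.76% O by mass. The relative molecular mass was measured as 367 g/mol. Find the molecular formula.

C10H15N5O10

Assume 100 g: 32.9 g C, 4.14 g H, 19.2 g N, 43.76 g O.
n(C) = 32.9/12.01 = 2.739, n(H) = 4.14/1.008 = 4.107, n(N) = 19.2/14.01 = 1.37, n(O) = 43.76/16.00 = 2.735
Smallest is N at 1.37 mol; normalising gives C 1.999, H 2.997, N 1.000, O 1.996
Ratio ≈ 2:3:1:2, so the empirical formula is C2H3NO2
Empirical-formula mass = 73.05 g/mol
n = 367 / 73.05 = 5.02 ≈ 5
Molecular formula = (C2H3NO2)×5 = C10H15N5O10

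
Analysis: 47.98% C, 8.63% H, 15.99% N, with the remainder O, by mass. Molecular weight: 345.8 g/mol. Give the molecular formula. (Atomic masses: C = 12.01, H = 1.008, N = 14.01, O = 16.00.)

Assume 100 g: 47.98 g C, 8.63 g H, 15.99 g N, 27.4 g O.
n(C) = 47.98/12.01 = 3.995, n(H) = 8.63/1.008 = 8.562, n(N) = 15.99/14.01 = 1.141, n(O) = 27.4/16.00 = 1.712
Ratios (÷ 1.141): C 3.500, H 7.501, N 1.000, O 1.500
Scaling by 2: C 7.00, H 15.00, N 2.00, O 3.00 → C7H15N2O3
Empirical-formula mass = 175.21 g/mol
n = 345.8 / 175.21 = 1.97 ≈ 2
Molecular formula = (C7H15N2O3)×2 = C14H30N4O6

C14H30N4O6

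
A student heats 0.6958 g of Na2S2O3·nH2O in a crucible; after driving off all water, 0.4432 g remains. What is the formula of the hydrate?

Mass of water lost = 0.6958 − 0.4432 = 0.2526 g → 0.2526 / 18.02 = 0.01402 mol H2O
Molar mass of Na2S2O3 = 158.12 g/mol → mol Na2S2O3 = 0.4432 / 158.12 = 0.002803
n = 0.01402 / 0.002803 = 5.00 ≈ 5 → Na2S2O3·5H2O

Na2S2O3·5H2O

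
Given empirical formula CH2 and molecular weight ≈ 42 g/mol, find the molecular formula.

C3H6

Empirical-formula mass = 14.03 g/mol
n = 42 / 14.03 = 2.99 ≈ 3
Molecular formula = (CH2)3 = C3H6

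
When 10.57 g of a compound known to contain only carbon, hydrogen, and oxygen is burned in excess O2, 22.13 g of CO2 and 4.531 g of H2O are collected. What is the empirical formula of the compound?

C2H2O

mol C = 22.13 / 44.01 = 0.5028; mass C = 0.5028 × 12.01 = 6.039 g
mol H = 2 × (4.531 / 18.02) = 0.5029; mass H = 0.5029 × 1.008 = 0.5069 g
mass O = 10.57 − (6.546) = 4.024 g → mol O = 0.2515
Divide by the smallest (0.2515 mol O): C 1.999, H 2.000, O 1.000
≈ 2:2:1 → C2H2O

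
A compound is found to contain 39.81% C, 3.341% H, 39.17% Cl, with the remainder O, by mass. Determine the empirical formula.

C3H3ClO

Assume 100 g: 39.81 g C, 3.341 g H, 39.17 g Cl, 17.679 g O.
n(C) = 39.81/12.01 = 3.315, n(H) = 3.341/1.008 = 3.314, n(Cl) = 39.17/35.45 = 1.105, n(O) = 17.679/16.00 = 1.105
Smallest is Cl at 1.105 mol; normalising gives C 3.000, H 3.000, Cl 1.000, O 1.000
Ratio ≈ 3:3:1:1, so the empirical formula is C3H3ClO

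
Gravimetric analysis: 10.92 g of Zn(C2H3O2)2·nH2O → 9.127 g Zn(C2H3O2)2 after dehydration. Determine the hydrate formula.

Zn(C2H3O2)2·2H2O

Mass of water lost = 10.92 − 9.127 = 1.793 g → 1.793 / 18.02 = 0.0995 mol H2O
Molar mass of Zn(C2H3O2)2 = 183.47 g/mol → mol Zn(C2H3O2)2 = 9.127 / 183.47 = 0.04975
n = 0.0995 / 0.04975 = 2.00 ≈ 2 → Zn(C2H3O2)2·2H2O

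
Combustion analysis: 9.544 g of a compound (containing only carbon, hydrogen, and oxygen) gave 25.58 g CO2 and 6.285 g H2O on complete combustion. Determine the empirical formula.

mol C = 25.58 / 44.01 = 0.5812; mass C = 0.5812 × 12.01 = 6.981 g
mol H = 2 × (6.285 / 18.02) = 0.6976; mass H = 0.6976 × 1.008 = 0.7031 g
mass O = 9.544 − (7.684) = 1.860 g → mol O = 0.1163
Ratios (÷ 0.1163): C 4.999, H 6.000, O 1.000
≈ 5:6:1 → C5H6O

C5H6O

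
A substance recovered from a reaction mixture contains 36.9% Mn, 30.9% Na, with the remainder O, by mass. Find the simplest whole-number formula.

Assume 100 g: 36.9 g Mn, 30.9 g Na, 32.2 g O.
n(Mn) = 36.9/54.94 = 0.6716, n(Na) = 30.9/22.99 = 1.344, n(O) = 32.2/16.00 = 2.013
Smallest is Mn at 0.6716 mol; normalising gives Mn 1.000, Na 2.001, O 2.996
Ratio ≈ 1:2:3, so the empirical formula is MnNa2O3

MnNa2O3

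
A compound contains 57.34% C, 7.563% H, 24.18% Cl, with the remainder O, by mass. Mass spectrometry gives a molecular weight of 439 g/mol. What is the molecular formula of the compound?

C21H33Cl3O3

Assume 100 g: 57.34 g C, 7.563 g H, 24.18 g Cl, 10.917 g O.
n(C) = 57.34/12.01 = 4.774, n(H) = 7.563/1.008 = 7.503, n(Cl) = 24.18/35.45 = 0.6821, n(O) = 10.917/16.00 = 0.6823
Ratios (÷ 0.6821): C 7.000, H 11.000, Cl 1.000, O 1.000
→ C7H11ClO
Empirical-formula mass = 146.61 g/mol
n = 439 / 146.61 = 2.99 ≈ 3
Molecular formula = (C7H11ClO)×3 = C21H33Cl3O3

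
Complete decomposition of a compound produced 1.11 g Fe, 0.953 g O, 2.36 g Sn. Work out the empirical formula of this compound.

FeO3Sn

Fe: 1.11 g ÷ 55.85 g/mol = 0.01987 mol
O: 0.953 g ÷ 16.00 g/mol = 0.05956 mol
Sn: 2.36 g ÷ 118.71 g/mol = 0.01988 mol
Ratios (÷ 0.01987): Fe 1.000, O 2.997, Sn 1.000
→ FeO3Sn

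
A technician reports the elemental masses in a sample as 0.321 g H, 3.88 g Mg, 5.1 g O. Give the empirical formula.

H: 0.321 g ÷ 1.008 g/mol = 0.3185 mol
Mg: 3.88 g ÷ 24.31 g/mol = 0.1596 mol
O: 5.1 g ÷ 16.00 g/mol = 0.3187 mol
Divide by the smallest (0.1596 mol Mg): H 1.995, Mg 1.000, O 1.997
≈ 2:1:2 → H2MgO2

H2MgO2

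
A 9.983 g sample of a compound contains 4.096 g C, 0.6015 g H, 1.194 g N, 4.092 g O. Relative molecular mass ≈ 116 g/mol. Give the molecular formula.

Moles — C: 4.096 / 12.01 = 0.341 mol; H: 0.6015 / 1.008 = 0.5967 mol; N: 1.194 / 14.01 = 0.08522 mol; O: 4.092 / 16.00 = 0.2557 mol
Ratios (÷ 0.08522): C 4.002, H 7.002, N 1.000, O 3.001
→ C4H7NO3
Empirical-formula mass = 117.11 g/mol
n = 116 / 117.11 = 0.99 ≈ 1
Molecular formula = empirical formula = C4H7NO3

C4H7NO3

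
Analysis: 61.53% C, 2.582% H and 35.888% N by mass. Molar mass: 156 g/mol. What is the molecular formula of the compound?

C8H4N4

Assume 100 g: 61.53 g C, 2.582 g H, 35.888 g N.
n(C) = 61.53/12.01 = 5.123, n(H) = 2.582/1.008 = 2.562, n(N) = 35.888/14.01 = 2.562
Smallest is H at 2.562 mol; normalising gives C 2.000, H 1.000, N 1.000
Ratio ≈ 2:1:1, so the empirical formula is C2HN
Empirical-formula mass = 39.04 g/mol
n = 156 / 39.04 = 4.00 ≈ 4
Molecular formula = (C2HN)×4 = C8H4N4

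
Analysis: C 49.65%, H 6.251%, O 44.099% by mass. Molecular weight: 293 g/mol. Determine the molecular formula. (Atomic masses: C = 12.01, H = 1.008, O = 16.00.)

Assume 100 g: 49.65 g C, 6.251 g H, 44.099 g O.
Moles — C: 49.65 / 12.01 = 4.134 mol; H: 6.251 / 1.008 = 6.201 mol; O: 44.099 / 16.00 = 2.756 mol
Smallest is O at 2.756 mol; normalising gives C 1.500, H 2.250, O 1.000
Multiply by 4: C 6.00, H 9.00, O 4.00 → C6H9O4
Empirical-formula mass = 145.13 g/mol
n = 293 / 145.13 = 2.02 ≈ 2
Molecular formula = (C6H9O4)×2 = C12H18O8

C12H18O8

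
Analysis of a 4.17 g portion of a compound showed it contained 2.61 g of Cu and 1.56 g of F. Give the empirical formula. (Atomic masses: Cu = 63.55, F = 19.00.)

Moles — Cu: 2.61 / 63.55 = 0.04107 mol; F: 1.56 / 19.00 = 0.08211 mol
Divide by the smallest (0.04107 mol Cu): Cu 1.000, F 1.999
→ CuF2

CuF2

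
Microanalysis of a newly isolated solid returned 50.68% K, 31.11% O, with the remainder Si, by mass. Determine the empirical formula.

K2O3Si

Assume 100 g: 50.68 g K, 31.11 g O, 18.21 g Si.
n(K) = 50.68/39.10 = 1.296, n(O) = 31.11/16.00 = 1.944, n(Si) = 18.21/28.09 = 0.6483
Ratios (÷ 0.6483): K 1.999, O 2.999, Si 1.000
≈ 2:3:1 → K2O3Si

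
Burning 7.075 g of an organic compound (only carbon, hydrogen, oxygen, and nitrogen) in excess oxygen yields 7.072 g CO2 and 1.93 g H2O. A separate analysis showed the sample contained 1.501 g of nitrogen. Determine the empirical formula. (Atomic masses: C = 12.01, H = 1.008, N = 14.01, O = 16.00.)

mol C = 7.072 / 44.01 = 0.1607; mass C = 0.1607 × 12.01 = 1.930 g
mol H = 2 × (1.93 / 18.02) = 0.2142; mass H = 0.2142 × 1.008 = 0.2159 g
mol N = 1.501 / 14.01 = 0.1071
mass O = 7.075 − (3.647) = 3.428 g → mol O = 0.2143
Divide by the smallest (0.1071 mol N): C 1.500, H 1.999, N 1.000, O 2.000
Multiply by 2: C 3.00, H 4.00, N 2.00, O 4.00 → C3H4N2O4

C3H4N2O4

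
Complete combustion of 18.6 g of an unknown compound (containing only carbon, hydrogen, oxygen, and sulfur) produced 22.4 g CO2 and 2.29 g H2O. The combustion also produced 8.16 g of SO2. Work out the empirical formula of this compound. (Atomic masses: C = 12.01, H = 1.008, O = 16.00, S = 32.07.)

C4H2O4S

mol C = 22.4 / 44.01 = 0.5090; mass C = 0.5090 × 12.01 = 6.113 g
mol H = 2 × (2.29 / 18.02) = 0.2542; mass H = 0.2542 × 1.008 = 0.2562 g
mol S = 8.16 / 64.07 = 0.1274; mass S = 4.084 g
mass O = 18.6 − (10.45) = 8.147 g → mol O = 0.5092
Divide by the smallest (0.1274 mol S): C 3.996, H 1.996, O 3.998, S 1.000
≈ 4:2:4:1 → C4H2O4S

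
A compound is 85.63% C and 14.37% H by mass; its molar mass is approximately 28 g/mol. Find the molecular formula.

C2H4

Assume 100 g: 85.63 g C, 14.37 g H.
C: 85.63 g ÷ 12.01 g/mol = 7.13 mol
H: 14.37 g ÷ 1.008 g/mol = 14.26 mol
Ratios (÷ 7.13): C 1.000, H 1.999
→ CH2
Empirical-formula mass = 14.03 g/mol
n = 28 / 14.03 = 2.00 ≈ 2
Molecular formula = (CH2)×2 = C2H4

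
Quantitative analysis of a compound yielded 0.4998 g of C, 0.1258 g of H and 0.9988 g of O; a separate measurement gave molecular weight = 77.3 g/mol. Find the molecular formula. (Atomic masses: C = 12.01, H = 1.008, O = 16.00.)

C: 0.4998 g ÷ 12.01 g/mol = 0.04162 mol
H: 0.1258 g ÷ 1.008 g/mol = 0.1248 mol
O: 0.9988 g ÷ 16.00 g/mol = 0.06243 mol
Ratios (÷ 0.04162): C 1.000, H 2.999, O 1.500
×2: C 2.00, H 6.00, O 3.00 → C2H6O3
Empirical-formula mass = 78.07 g/mol
n = 77.3 / 78.07 = 0.99 ≈ 1
Molecular formula = empirical formula = C2H6O3

C2H6O3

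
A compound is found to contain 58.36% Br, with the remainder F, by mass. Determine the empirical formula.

Assume 100 g: 58.36 g Br, 41.64 g F.
Br: 58.36 g ÷ 79.90 g/mol = 0.7304 mol
F: 41.64 g ÷ 19.00 g/mol = 2.192 mol
Ratios (÷ 0.7304): Br 1.000, F 3.000
→ BrF3

BrF3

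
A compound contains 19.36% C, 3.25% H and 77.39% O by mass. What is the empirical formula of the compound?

Assume 100 g: 19.36 g C, 3.25 g H, 77.39 g O.
C: 19.36 g ÷ 12.01 g/mol = 1.612 mol
H: 3.25 g ÷ 1.008 g/mol = 3.224 mol
O: 77.39 g ÷ 16.00 g/mol = 4.837 mol
Ratios (÷ 1.612): C 1.000, H 2.000, O 3.001
≈ 1:2:3 → CH2O3

CH2O3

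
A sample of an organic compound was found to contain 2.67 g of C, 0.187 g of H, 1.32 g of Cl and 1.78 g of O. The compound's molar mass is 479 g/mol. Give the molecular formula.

C18H15Cl3O9

n(C) = 2.67/12.01 = 0.2223, n(H) = 0.187/1.008 = 0.1855, n(Cl) = 1.32/35.45 = 0.03724, n(O) = 1.78/16.00 = 0.1113
Ratios (÷ 0.03724): C 5.970, H 4.982, Cl 1.000, O 2.988
≈ 6:5:1:3 → C6H5ClO3
Empirical-formula mass = 160.55 g/mol
n = 479 / 160.55 = 2.98 ≈ 3
Molecular formula = (C6H5ClO3)×3 = C18H15Cl3O9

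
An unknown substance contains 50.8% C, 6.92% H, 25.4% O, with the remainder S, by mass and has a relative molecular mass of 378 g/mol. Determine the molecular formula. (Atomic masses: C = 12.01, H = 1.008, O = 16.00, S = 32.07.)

C16H26O6S2

Assume 100 g: 50.8 g C, 6.92 g H, 25.4 g O, 16.88 g S.
n(C) = 50.8/12.01 = 4.23, n(H) = 6.92/1.008 = 6.865, n(O) = 25.4/16.00 = 1.587, n(S) = 16.88/32.07 = 0.5263
Smallest is S at 0.5263 mol; normalising gives C 8.036, H 13.043, O 3.016, S 1.000
→ C8H13O3S
Empirical-formula mass = 189.25 g/mol
n = 378 / 189.25 = 2.00 ≈ 2
Molecular formula = (C8H13O3S)×2 = C16H26O6S2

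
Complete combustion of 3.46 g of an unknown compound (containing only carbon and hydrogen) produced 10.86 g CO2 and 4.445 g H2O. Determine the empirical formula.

mol C = 10.86 / 44.01 = 0.2468; mass C = 0.2468 × 12.01 = 2.964 g
mol H = 2 × (4.445 / 18.02) = 0.4933; mass H = 0.4933 × 1.008 = 0.4973 g
Smallest is C at 0.2468 mol; normalising gives C 1.000, H 1.999
Ratio ≈ 1:2, so the empirical formula is CH2

CH2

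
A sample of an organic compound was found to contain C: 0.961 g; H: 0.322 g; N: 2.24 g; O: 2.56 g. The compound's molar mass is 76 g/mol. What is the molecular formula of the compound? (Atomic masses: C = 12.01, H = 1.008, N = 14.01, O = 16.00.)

Moles — C: 0.961 / 12.01 = 0.08002 mol; H: 0.322 / 1.008 = 0.3194 mol; N: 2.24 / 14.01 = 0.1599 mol; O: 2.56 / 16.00 = 0.16 mol
Smallest is C at 0.08002 mol; normalising gives C 1.000, H 3.992, N 1.998, O 2.000
Ratio ≈ 1:4:2:2, so the empirical formula is CH4N2O2
Empirical-formula mass = 76.06 g/mol
n = 76 / 76.06 = 1.00 ≈ 1
Molecular formula = empirical formula = CH4N2O2

CH4N2O2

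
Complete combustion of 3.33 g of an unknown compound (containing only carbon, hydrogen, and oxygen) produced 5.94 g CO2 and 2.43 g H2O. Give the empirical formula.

C3H6O2

mol C = 5.94 / 44.01 = 0.1350; mass C = 0.1350 × 12.01 = 1.621 g
mol H = 2 × (2.43 / 18.02) = 0.2697; mass H = 0.2697 × 1.008 = 0.2719 g
mass O = 3.33 − (1.893) = 1.437 g → mol O = 0.08982
Smallest is O at 0.08982 mol; normalising gives C 1.503, H 3.003, O 1.000
Multiply by 2: C 3.01, H 6.01, O 2.00 → C3H6O2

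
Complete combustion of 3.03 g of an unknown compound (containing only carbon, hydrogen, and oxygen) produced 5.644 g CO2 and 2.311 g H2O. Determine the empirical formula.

mol C = 5.644 / 44.01 = 0.1282; mass C = 0.1282 × 12.01 = 1.540 g
mol H = 2 × (2.311 / 18.02) = 0.2565; mass H = 0.2565 × 1.008 = 0.2585 g
mass O = 3.03 − (1.799) = 1.231 g → mol O = 0.07695
Smallest is O at 0.07695 mol; normalising gives C 1.667, H 3.333, O 1.000
×3: C 5.00, H 10.00, O 3.00 → C5H10O3

C5H10O3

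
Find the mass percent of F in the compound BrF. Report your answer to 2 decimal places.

19.21%

Molar mass = 1(79.90) + 1(19.00) = 98.900 g/mol
Mass of F per mole = 1 × 19.00 = 19.000 g
% F = 19.000 / 98.900 × 100 = 19.21%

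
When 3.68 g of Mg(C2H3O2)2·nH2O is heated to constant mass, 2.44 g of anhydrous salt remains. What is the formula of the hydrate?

Mg(C2H3O2)2·4H2O

Mass of water lost = 3.68 − 2.44 = 1.24 g → 1.24 / 18.02 = 0.06881 mol H2O
Molar mass of Mg(C2H3O2)2 = 142.40 g/mol → mol Mg(C2H3O2)2 = 2.44 / 142.40 = 0.01714
n = 0.06881 / 0.01714 = 4.02 ≈ 4 → Mg(C2H3O2)2·4H2O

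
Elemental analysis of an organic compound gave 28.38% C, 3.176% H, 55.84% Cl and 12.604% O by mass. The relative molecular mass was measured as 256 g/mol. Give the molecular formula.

Assume 100 g: 28.38 g C, 3.176 g H, 55.84 g Cl, 12.604 g O.
Moles — C: 28.38 / 12.01 = 2.363 mol; H: 3.176 / 1.008 = 3.151 mol; Cl: 55.84 / 35.45 = 1.575 mol; O: 12.604 / 16.00 = 0.7877 mol
Divide by the smallest (0.7877 mol O): C 3.000, H 4.000, Cl 2.000, O 1.000
≈ 3:4:2:1 → C3H4Cl2O
Empirical-formula mass = 126.96 g/mol
n = 256 / 126.96 = 2.02 ≈ 2
Molecular formula = (C3H4Cl2O)×2 = C6H8Cl4O2

C6H8Cl4O2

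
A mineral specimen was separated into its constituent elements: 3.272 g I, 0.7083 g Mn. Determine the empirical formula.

I2Mn

I: 3.272 g ÷ 126.90 g/mol = 0.02578 mol
Mn: 0.7083 g ÷ 54.94 g/mol = 0.01289 mol
Smallest is Mn at 0.01289 mol; normalising gives I 2.000, Mn 1.000
→ I2Mn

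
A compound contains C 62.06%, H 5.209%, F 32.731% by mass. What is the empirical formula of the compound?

C3H3F

Assume 100 g: 62.06 g C, 5.209 g H, 32.731 g F.
n(C) = 62.06/12.01 = 5.167, n(H) = 5.209/1.008 = 5.168, n(F) = 32.731/19.00 = 1.723
Ratios (÷ 1.723): C 3.000, H 3.000, F 1.000
→ C3H3F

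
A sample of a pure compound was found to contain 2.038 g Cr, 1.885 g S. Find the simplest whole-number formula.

Cr2S3

Cr: 2.038 g ÷ 52.00 g/mol = 0.03919 mol
S: 1.885 g ÷ 32.07 g/mol = 0.05878 mol
Divide by the smallest (0.03919 mol Cr): Cr 1.000, S 1.500
Multiply by 2: Cr 2.00, S 3.00 → Cr2S3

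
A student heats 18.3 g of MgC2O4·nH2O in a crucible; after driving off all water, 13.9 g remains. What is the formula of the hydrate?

Mass of water lost = 18.3 − 13.9 = 4.4 g → 4.4 / 18.02 = 0.2442 mol H2O
Molar mass of MgC2O4 = 112.33 g/mol → mol MgC2O4 = 13.9 / 112.33 = 0.1237
n = 0.2442 / 0.1237 = 1.97 ≈ 2 → MgC2O4·2H2O

MgC2O4·2H2O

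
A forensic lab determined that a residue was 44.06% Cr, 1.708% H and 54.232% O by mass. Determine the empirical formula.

CrH2O4

Assume 100 g: 44.06 g Cr, 1.708 g H, 54.232 g O.
n(Cr) = 44.06/52.00 = 0.8473, n(H) = 1.708/1.008 = 1.694, n(O) = 54.232/16.00 = 3.389
Ratios (÷ 0.8473): Cr 1.000, H 2.000, O 4.000
→ CrH2O4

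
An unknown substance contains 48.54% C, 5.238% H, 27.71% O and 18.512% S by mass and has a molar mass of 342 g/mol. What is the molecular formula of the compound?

C14H18O6S2

Assume 100 g: 48.54 g C, 5.238 g H, 27.71 g O, 18.512 g S.
C: 48.54 g ÷ 12.01 g/mol = 4.042 mol
H: 5.238 g ÷ 1.008 g/mol = 5.196 mol
O: 27.71 g ÷ 16.00 g/mol = 1.732 mol
S: 18.512 g ÷ 32.07 g/mol = 0.5772 mol
Divide by the smallest (0.5772 mol S): C 7.002, H 9.002, O 3.000, S 1.000
≈ 7:9:3:1 → C7H9O3S
Empirical-formula mass = 173.21 g/mol
n = 342 / 173.21 = 1.97 ≈ 2
Molecular formula = (C7H9O3S)×2 = C14H18O6S2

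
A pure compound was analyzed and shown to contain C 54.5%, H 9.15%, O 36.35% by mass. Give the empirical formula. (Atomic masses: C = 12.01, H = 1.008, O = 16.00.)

Assume 100 g: 54.5 g C, 9.15 g H, 36.35 g O.
n(C) = 54.5/12.01 = 4.538, n(H) = 9.15/1.008 = 9.077, n(O) = 36.35/16.00 = 2.272
Ratios (÷ 2.272): C 1.997, H 3.996, O 1.000
→ C2H4O

C2H4O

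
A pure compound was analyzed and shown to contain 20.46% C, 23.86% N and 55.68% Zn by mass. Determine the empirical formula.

C2N2Zn

Assume 100 g: 20.46 g C, 23.86 g N, 55.68 g Zn.
C: 20.46 g ÷ 12.01 g/mol = 1.704 mol
N: 23.86 g ÷ 14.01 g/mol = 1.703 mol
Zn: 55.68 g ÷ 65.38 g/mol = 0.8516 mol
Smallest is Zn at 0.8516 mol; normalising gives C 2.000, N 2.000, Zn 1.000
→ C2N2Zn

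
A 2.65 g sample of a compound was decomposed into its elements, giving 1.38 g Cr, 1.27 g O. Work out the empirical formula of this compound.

Cr: 1.38 g ÷ 52.00 g/mol = 0.02654 mol
O: 1.27 g ÷ 16.00 g/mol = 0.07938 mol
Ratios (÷ 0.02654): Cr 1.000, O 2.991
→ CrO3

CrO3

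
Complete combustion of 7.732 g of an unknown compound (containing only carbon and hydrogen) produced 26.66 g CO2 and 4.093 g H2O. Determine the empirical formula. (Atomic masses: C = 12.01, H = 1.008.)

C4H3

mol C = 26.66 / 44.01 = 0.6058; mass C = 0.6058 × 12.01 = 7.275 g
mol H = 2 × (4.093 / 18.02) = 0.4543; mass H = 0.4543 × 1.008 = 0.4579 g
Smallest is H at 0.4543 mol; normalising gives C 1.333, H 1.000
×3: C 4.00, H 3.00 → C4H3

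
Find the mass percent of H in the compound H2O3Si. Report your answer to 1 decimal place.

2.6%

Molar mass = 2(1.008) + 3(16.00) + 1(28.09) = 78.106 g/mol
Mass of H per mole = 2 × 1.008 = 2.016 g
% H = 2.016 / 78.106 × 100 = 2.6%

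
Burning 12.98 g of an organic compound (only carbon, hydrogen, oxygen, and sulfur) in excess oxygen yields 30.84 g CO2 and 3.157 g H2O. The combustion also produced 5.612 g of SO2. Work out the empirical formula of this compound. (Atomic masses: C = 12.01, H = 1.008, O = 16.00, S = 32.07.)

mol C = 30.84 / 44.01 = 0.7007; mass C = 0.7007 × 12.01 = 8.416 g
mol H = 2 × (3.157 / 18.02) = 0.3504; mass H = 0.3504 × 1.008 = 0.3532 g
mol S = 5.612 / 64.07 = 0.08759; mass S = 2.809 g
mass O = 12.98 − (11.58) = 1.402 g → mol O = 0.08761
Divide by the smallest (0.08759 mol S): C 8.000, H 4.000, O 1.000, S 1.000
≈ 8:4:1:1 → C8H4OS

C8H4OS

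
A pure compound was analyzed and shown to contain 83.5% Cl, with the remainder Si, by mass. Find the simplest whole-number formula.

Assume 100 g: 83.5 g Cl, 16.5 g Si.
Moles — Cl: 83.5 / 35.45 = 2.355 mol; Si: 16.5 / 28.09 = 0.5874 mol
Smallest is Si at 0.5874 mol; normalising gives Cl 4.010, Si 1.000
Ratio ≈ 4:1, so the empirical formula is Cl4Si

Cl4Si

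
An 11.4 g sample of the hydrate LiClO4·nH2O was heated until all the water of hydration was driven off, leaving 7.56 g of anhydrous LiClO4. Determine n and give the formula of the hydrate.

LiClO4·3H2O

Mass of water lost = 11.4 − 7.56 = 3.84 g → 3.84 / 18.02 = 0.2131 mol H2O
Molar mass of LiClO4 = 106.39 g/mol → mol LiClO4 = 7.56 / 106.39 = 0.07106
n = 0.2131 / 0.07106 = 3.00 ≈ 3 → LiClO4·3H2O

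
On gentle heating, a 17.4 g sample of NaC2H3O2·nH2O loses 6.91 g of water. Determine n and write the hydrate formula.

NaC2H3O2·3H2O

Mass of anhydrous NaC2H3O2 = 17.4 − 6.91 = 10.49 g
mol H2O = 6.91 / 18.02 = 0.3835
Molar mass of NaC2H3O2 = 82.03 g/mol → mol NaC2H3O2 = 10.49 / 82.03 = 0.1279
n = 0.3835 / 0.1279 = 3.00 ≈ 3 → NaC2H3O2·3H2O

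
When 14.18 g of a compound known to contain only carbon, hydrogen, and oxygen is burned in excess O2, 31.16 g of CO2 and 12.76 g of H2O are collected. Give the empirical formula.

C8H16O3

mol C = 31.16 / 44.01 = 0.7080; mass C = 0.7080 × 12.01 = 8.503 g
mol H = 2 × (12.76 / 18.02) = 1.416; mass H = 1.416 × 1.008 = 1.428 g
mass O = 14.18 − (9.931) = 4.249 g → mol O = 0.2656
Smallest is O at 0.2656 mol; normalising gives C 2.666, H 5.333, O 1.000
Multiply by 3: C 8.00, H 16.00, O 3.00 → C8H16O3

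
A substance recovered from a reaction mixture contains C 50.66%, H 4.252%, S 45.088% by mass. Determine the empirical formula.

C3H3S

Assume 100 g: 50.66 g C, 4.252 g H, 45.088 g S.
Moles — C: 50.66 / 12.01 = 4.218 mol; H: 4.252 / 1.008 = 4.218 mol; S: 45.088 / 32.07 = 1.406 mol
Ratios (÷ 1.406): C 3.000, H 3.000, S 1.000
≈ 3:3:1 → C3H3S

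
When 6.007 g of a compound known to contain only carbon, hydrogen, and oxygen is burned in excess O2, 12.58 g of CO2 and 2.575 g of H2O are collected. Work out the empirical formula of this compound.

C2H2O

mol C = 12.58 / 44.01 = 0.2858; mass C = 0.2858 × 12.01 = 3.433 g
mol H = 2 × (2.575 / 18.02) = 0.2858; mass H = 0.2858 × 1.008 = 0.2881 g
mass O = 6.007 − (3.721) = 2.286 g → mol O = 0.1429
Divide by the smallest (0.1429 mol O): C 2.001, H 2.000, O 1.000
→ C2H2O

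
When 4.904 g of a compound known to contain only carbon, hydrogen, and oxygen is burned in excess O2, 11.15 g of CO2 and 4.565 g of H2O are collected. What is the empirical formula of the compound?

C3H6O

mol C = 11.15 / 44.01 = 0.2534; mass C = 0.2534 × 12.01 = 3.043 g
mol H = 2 × (4.565 / 18.02) = 0.5067; mass H = 0.5067 × 1.008 = 0.5107 g
mass O = 4.904 − (3.553) = 1.351 g → mol O = 0.08441
Smallest is O at 0.08441 mol; normalising gives C 3.001, H 6.002, O 1.000
→ C3H6O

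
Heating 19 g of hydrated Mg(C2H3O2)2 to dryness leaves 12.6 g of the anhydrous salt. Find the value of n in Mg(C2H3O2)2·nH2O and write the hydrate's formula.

Mass of water lost = 19 − 12.6 = 6.4 g → 6.4 / 18.02 = 0.3552 mol H2O
Molar mass of Mg(C2H3O2)2 = 142.40 g/mol → mol Mg(C2H3O2)2 = 12.6 / 142.40 = 0.08848
n = 0.3552 / 0.08848 = 4.01 ≈ 4 → Mg(C2H3O2)2·4H2O

Mg(C2H3O2)2·4H2O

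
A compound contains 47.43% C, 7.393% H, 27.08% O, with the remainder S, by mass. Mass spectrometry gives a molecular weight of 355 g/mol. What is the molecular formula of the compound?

C14H26O6S2

Assume 100 g: 47.43 g C, 7.393 g H, 27.08 g O, 18.097 g S.
C: 47.43 g ÷ 12.01 g/mol = 3.949 mol
H: 7.393 g ÷ 1.008 g/mol = 7.334 mol
O: 27.08 g ÷ 16.00 g/mol = 1.692 mol
S: 18.097 g ÷ 32.07 g/mol = 0.5643 mol
Ratios (÷ 0.5643): C 6.998, H 12.997, O 2.999, S 1.000
→ C7H13O3S
Empirical-formula mass = 177.24 g/mol
n = 355 / 177.24 = 2.00 ≈ 2
Molecular formula = (C7H13O3S)×2 = C14H26O6S2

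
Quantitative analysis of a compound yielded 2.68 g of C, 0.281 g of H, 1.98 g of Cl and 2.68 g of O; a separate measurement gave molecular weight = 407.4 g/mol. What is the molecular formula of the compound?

C: 2.68 g ÷ 12.01 g/mol = 0.2231 mol
H: 0.281 g ÷ 1.008 g/mol = 0.2788 mol
Cl: 1.98 g ÷ 35.45 g/mol = 0.05585 mol
O: 2.68 g ÷ 16.00 g/mol = 0.1675 mol
Divide by the smallest (0.05585 mol Cl): C 3.995, H 4.991, Cl 1.000, O 2.999
→ C4H5ClO3
Empirical-formula mass = 136.53 g/mol
n = 407.4 / 136.53 = 2.98 ≈ 3
Molecular formula = (C4H5ClO3)×3 = C12H15Cl3O9

C12H15Cl3O9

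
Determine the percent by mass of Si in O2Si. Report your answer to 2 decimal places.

46.75%

Molar mass = 2(16.00) + 1(28.09) = 60.090 g/mol
Mass of Si per mole = 1 × 28.09 = 28.090 g
% Si = 28.090 / 60.090 × 100 = 46.75%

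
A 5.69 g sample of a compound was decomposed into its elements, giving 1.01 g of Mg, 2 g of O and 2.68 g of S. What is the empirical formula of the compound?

Mg: 1.01 g ÷ 24.31 g/mol = 0.04155 mol
O: 2 g ÷ 16.00 g/mol = 0.125 mol
S: 2.68 g ÷ 32.07 g/mol = 0.08357 mol
Divide by the smallest (0.04155 mol Mg): Mg 1.000, O 3.009, S 2.011
≈ 1:3:2 → MgO3S2

MgO3S2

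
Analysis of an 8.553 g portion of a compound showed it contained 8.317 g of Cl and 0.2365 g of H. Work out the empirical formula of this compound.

Cl: 8.317 g ÷ 35.45 g/mol = 0.2346 mol
H: 0.2365 g ÷ 1.008 g/mol = 0.2346 mol
Ratios (÷ 0.2346): Cl 1.000, H 1.000
≈ 1:1 → ClH

ClH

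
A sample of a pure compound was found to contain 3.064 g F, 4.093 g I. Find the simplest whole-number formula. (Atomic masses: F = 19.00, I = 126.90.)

Moles — F: 3.064 / 19.00 = 0.1613 mol; I: 4.093 / 126.90 = 0.03225 mol
Ratios (÷ 0.03225): F 5.000, I 1.000
≈ 5:1 → F5I

F5I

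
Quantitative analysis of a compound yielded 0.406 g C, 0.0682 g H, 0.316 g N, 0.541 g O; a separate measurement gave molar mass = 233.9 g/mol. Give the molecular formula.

C6H12N4O6

C: 0.406 g ÷ 12.01 g/mol = 0.03381 mol
H: 0.0682 g ÷ 1.008 g/mol = 0.06766 mol
N: 0.316 g ÷ 14.01 g/mol = 0.02256 mol
O: 0.541 g ÷ 16.00 g/mol = 0.03381 mol
Divide by the smallest (0.02256 mol N): C 1.499, H 3.000, N 1.000, O 1.499
×2: C 3.00, H 6.00, N 2.00, O 3.00 → C3H6N2O3
Empirical-formula mass = 118.10 g/mol
n = 233.9 / 118.10 = 1.98 ≈ 2
Molecular formula = (C3H6N2O3)×2 = C6H12N4O6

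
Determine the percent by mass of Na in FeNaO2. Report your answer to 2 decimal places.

20.74%

Molar mass = 1(55.85) + 1(22.99) + 2(16.00) = 110.840 g/mol
Mass of Na per mole = 1 × 22.99 = 22.990 g
% Na = 22.990 / 110.840 × 100 = 20.74%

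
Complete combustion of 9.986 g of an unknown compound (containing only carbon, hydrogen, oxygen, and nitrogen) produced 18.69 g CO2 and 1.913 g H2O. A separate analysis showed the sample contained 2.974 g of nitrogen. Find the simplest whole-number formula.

C4H2N2O

mol C = 18.69 / 44.01 = 0.4247; mass C = 0.4247 × 12.01 = 5.100 g
mol H = 2 × (1.913 / 18.02) = 0.2123; mass H = 0.2123 × 1.008 = 0.2140 g
mol N = 2.974 / 14.01 = 0.2123
mass O = 9.986 − (8.288) = 1.698 g → mol O = 0.1061
Ratios (÷ 0.1061): C 4.003, H 2.001, N 2.001, O 1.000
Ratio ≈ 4:2:2:1, so the empirical formula is C4H2N2O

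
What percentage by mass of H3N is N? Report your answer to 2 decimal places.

Molar mass = 3(1.008) + 1(14.01) = 17.034 g/mol
Mass of N per mole = 1 × 14.01 = 14.010 g
% N = 14.010 / 17.034 × 100 = 82.25%

82.25%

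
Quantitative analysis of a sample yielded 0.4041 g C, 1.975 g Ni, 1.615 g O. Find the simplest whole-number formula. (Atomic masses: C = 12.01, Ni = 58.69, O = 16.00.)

n(C) = 0.4041/12.01 = 0.03365, n(Ni) = 1.975/58.69 = 0.03365, n(O) = 1.615/16.00 = 0.1009
Ratios (÷ 0.03365): C 1.000, Ni 1.000, O 3.000
→ CNiO3

CNiO3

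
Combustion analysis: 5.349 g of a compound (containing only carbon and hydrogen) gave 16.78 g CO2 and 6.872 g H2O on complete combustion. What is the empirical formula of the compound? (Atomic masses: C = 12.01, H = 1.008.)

mol C = 16.78 / 44.01 = 0.3813; mass C = 0.3813 × 12.01 = 4.579 g
mol H = 2 × (6.872 / 18.02) = 0.7627; mass H = 0.7627 × 1.008 = 0.7688 g
Ratios (÷ 0.3813): C 1.000, H 2.000
Ratio ≈ 1:2, so the empirical formula is CH2

CH2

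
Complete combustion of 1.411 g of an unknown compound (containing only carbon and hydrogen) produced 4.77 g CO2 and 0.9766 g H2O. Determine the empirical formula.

mol C = 4.77 / 44.01 = 0.1084; mass C = 0.1084 × 12.01 = 1.302 g
mol H = 2 × (0.9766 / 18.02) = 0.1084; mass H = 0.1084 × 1.008 = 0.1093 g
Ratios (÷ 0.1084): C 1.000, H 1.000
≈ 1:1 → CH

CH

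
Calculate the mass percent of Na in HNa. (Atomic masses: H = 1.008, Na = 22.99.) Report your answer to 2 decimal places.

95.80%

Molar mass = 1(1.008) + 1(22.99) = 23.998 g/mol
Mass of Na per mole = 1 × 22.99 = 22.990 g
% Na = 22.990 / 23.998 × 100 = 95.80%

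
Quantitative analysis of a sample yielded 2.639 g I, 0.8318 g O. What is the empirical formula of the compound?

I2O5

n(I) = 2.639/126.90 = 0.0208, n(O) = 0.8318/16.00 = 0.05199
Smallest is I at 0.0208 mol; normalising gives I 1.000, O 2.500
Scaling by 2: I 2.00, O 5.00 → I2O5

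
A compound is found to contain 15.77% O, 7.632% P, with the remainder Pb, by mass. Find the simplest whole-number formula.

Assume 100 g: 15.77 g O, 7.632 g P, 76.598 g Pb.
Moles — O: 15.77 / 16.00 = 0.9856 mol; P: 7.632 / 30.97 = 0.2464 mol; Pb: 76.598 / 207.2 = 0.3697 mol
Smallest is P at 0.2464 mol; normalising gives O 4.000, P 1.000, Pb 1.500
Multiply by 2: O 8.00, P 2.00, Pb 3.00 → O8P2Pb3

O8P2Pb3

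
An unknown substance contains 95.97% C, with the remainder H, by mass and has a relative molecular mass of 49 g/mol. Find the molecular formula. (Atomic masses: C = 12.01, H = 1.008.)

C4H2

Assume 100 g: 95.97 g C, 4.03 g H.
C: 95.97 g ÷ 12.01 g/mol = 7.991 mol
H: 4.03 g ÷ 1.008 g/mol = 3.998 mol
Divide by the smallest (3.998 mol H): C 1.999, H 1.000
≈ 2:1 → C2H
Empirical-formula mass = 25.03 g/mol
n = 49 / 25.03 = 1.96 ≈ 2
Molecular formula = (C2H)×2 = C4H2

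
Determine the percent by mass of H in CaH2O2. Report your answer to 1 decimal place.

2.7%

Molar mass = 1(40.08) + 2(1.008) + 2(16.00) = 74.096 g/mol
Mass of H per mole = 2 × 1.008 = 2.016 g
% H = 2.016 / 74.096 × 100 = 2.7%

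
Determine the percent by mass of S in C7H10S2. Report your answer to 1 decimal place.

40.5%

Molar mass = 7(12.01) + 10(1.008) + 2(32.07) = 158.290 g/mol
Mass of S per mole = 2 × 32.07 = 64.140 g
% S = 64.140 / 158.290 × 100 = 40.5%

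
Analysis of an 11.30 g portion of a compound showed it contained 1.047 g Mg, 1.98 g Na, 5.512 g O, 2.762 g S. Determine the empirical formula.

MgNa2O8S2

Mg: 1.047 g ÷ 24.31 g/mol = 0.04307 mol
Na: 1.98 g ÷ 22.99 g/mol = 0.08612 mol
O: 5.512 g ÷ 16.00 g/mol = 0.3445 mol
S: 2.762 g ÷ 32.07 g/mol = 0.08612 mol
Smallest is Mg at 0.04307 mol; normalising gives Mg 1.000, Na 2.000, O 7.999, S 2.000
→ MgNa2O8S2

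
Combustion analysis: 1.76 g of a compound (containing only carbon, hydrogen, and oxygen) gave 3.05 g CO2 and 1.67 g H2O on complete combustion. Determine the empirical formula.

C3H8O2

mol C = 3.05 / 44.01 = 0.06930; mass C = 0.06930 × 12.01 = 0.8323 g
mol H = 2 × (1.67 / 18.02) = 0.1853; mass H = 0.1853 × 1.008 = 0.1868 g
mass O = 1.76 − (1.019) = 0.7408 g → mol O = 0.04630
Ratios (÷ 0.0463): C 1.497, H 4.003, O 1.000
Scaling by 2: C 2.99, H 8.01, O 2.00 → C3H8O2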